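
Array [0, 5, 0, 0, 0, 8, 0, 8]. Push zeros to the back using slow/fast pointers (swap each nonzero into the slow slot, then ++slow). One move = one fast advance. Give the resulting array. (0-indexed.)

(s=0,f=0) a[fast]=0 → fast++
(s=0,f=1) a[fast]=5≠0 swap→a[0]=5 → slow++,fast++
(s=1,f=2) a[fast]=0 → fast++
(s=1,f=3) a[fast]=0 → fast++
(s=1,f=4) a[fast]=0 → fast++
(s=1,f=5) a[fast]=8≠0 swap→a[1]=8 → slow++,fast++
(s=2,f=6) a[fast]=0 → fast++
(s=2,f=7) a[fast]=8≠0 swap→a[2]=8 → slow++,fast++

[5, 8, 8, 0, 0, 0, 0, 0]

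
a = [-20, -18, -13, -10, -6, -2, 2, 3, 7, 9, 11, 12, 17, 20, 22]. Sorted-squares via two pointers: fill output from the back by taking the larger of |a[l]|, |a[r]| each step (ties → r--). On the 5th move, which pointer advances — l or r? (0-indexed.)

r

l=0 r=14: |-20|<=|22| out[14]=484, r--
l=0 r=13: |-20|<=|20| out[13]=400, r--
l=0 r=12: |-20|>|17| out[12]=400, l++
l=1 r=12: |-18|>|17| out[11]=324, l++
l=2 r=12: |-13|<=|17| out[10]=289, r--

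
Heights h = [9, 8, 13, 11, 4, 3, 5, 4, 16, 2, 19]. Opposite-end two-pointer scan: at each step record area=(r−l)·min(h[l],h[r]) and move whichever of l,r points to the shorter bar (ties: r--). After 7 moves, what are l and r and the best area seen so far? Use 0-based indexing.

l=7, r=10, best area=104

[0,10] min(9,19)*10=90 best=90 * → l++
[1,10] min(8,19)*9=72 best=90 → l++
[2,10] min(13,19)*8=104 best=104 * → l++
[3,10] min(11,19)*7=77 best=104 → l++
[4,10] min(4,19)*6=24 best=104 → l++
[5,10] min(3,19)*5=15 best=104 → l++
[6,10] min(5,19)*4=20 best=104 → l++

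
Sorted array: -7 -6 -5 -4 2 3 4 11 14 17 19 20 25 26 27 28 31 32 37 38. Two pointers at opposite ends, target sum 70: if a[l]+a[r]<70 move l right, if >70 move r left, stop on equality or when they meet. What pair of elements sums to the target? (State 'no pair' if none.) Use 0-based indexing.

(32, 38)

l=0 r=19: -7+38=31 <70, l++
l=1 r=19: -6+38=32 <70, l++
l=2 r=19: -5+38=33 <70, l++
l=3 r=19: -4+38=34 <70, l++
l=4 r=19: 2+38=40 <70, l++
l=5 r=19: 3+38=41 <70, l++
l=6 r=19: 4+38=42 <70, l++
l=7 r=19: 11+38=49 <70, l++
l=8 r=19: 14+38=52 <70, l++
l=9 r=19: 17+38=55 <70, l++
l=10 r=19: 19+38=57 <70, l++
l=11 r=19: 20+38=58 <70, l++
l=12 r=19: 25+38=63 <70, l++
l=13 r=19: 26+38=64 <70, l++
l=14 r=19: 27+38=65 <70, l++
l=15 r=19: 28+38=66 <70, l++
l=16 r=19: 31+38=69 <70, l++
l=17 r=19: 32+38=70, found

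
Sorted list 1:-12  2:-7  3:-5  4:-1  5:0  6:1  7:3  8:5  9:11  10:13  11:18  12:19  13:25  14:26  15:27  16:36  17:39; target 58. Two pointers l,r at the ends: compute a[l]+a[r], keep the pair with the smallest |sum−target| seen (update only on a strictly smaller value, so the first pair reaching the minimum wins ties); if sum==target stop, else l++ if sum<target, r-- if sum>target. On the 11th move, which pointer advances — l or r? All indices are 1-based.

[1,17] -12+39=27 d=31 * → l++
[2,17] -7+39=32 d=26 * → l++
[3,17] -5+39=34 d=24 * → l++
[4,17] -1+39=38 d=20 * → l++
[5,17] 0+39=39 d=19 * → l++
[6,17] 1+39=40 d=18 * → l++
[7,17] 3+39=42 d=16 * → l++
[8,17] 5+39=44 d=14 * → l++
[9,17] 11+39=50 d=8 * → l++
[10,17] 13+39=52 d=6 * → l++
[11,17] 18+39=57 d=1 * → l++

l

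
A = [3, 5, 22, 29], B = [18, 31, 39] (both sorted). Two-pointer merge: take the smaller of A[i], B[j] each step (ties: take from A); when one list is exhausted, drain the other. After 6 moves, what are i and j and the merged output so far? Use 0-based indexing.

i=4, j=2, merged so far=[3, 5, 18, 22, 29, 31]

[i=0,j=0] A[i]=3<=B[j]=18 take 3 → i++
[i=1,j=0] A[i]=5<=B[j]=18 take 5 → i++
[i=2,j=0] A[i]=22>B[j]=18 take 18 → j++
[i=2,j=1] A[i]=22<=B[j]=31 take 22 → i++
[i=3,j=1] A[i]=29<=B[j]=31 take 29 → i++
[i=4,j=1] A done, take B[j]=31 → j++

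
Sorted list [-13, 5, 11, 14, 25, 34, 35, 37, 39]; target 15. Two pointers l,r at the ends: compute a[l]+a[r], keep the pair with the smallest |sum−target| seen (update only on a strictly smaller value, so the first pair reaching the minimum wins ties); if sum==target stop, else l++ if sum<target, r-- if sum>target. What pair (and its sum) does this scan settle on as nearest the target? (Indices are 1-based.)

pair (5, 11) with sum 16 (|Δ|=1)

[1,9] -13+39=26 d=11 * → r--
[1,8] -13+37=24 d=9 * → r--
[1,7] -13+35=22 d=7 * → r--
[1,6] -13+34=21 d=6 * → r--
[1,5] -13+25=12 d=3 * → l++
[2,5] 5+25=30 d=15 → r--
[2,4] 5+14=19 d=4 → r--
[2,3] 5+11=16 d=1 * → r--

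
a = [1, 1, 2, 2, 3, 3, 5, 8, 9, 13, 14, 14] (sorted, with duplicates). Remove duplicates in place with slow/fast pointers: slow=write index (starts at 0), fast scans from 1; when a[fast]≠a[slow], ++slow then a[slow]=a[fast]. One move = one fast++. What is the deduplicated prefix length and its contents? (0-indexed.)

length 8; prefix = [1, 2, 3, 5, 8, 9, 13, 14]

slow=0 fast=1: a[fast]=1=a[slow] dup, fast++
slow=0 fast=2: a[fast]=2≠a[slow]=1 write a[1]=2, slow++,fast++
slow=1 fast=3: a[fast]=2=a[slow] dup, fast++
slow=1 fast=4: a[fast]=3≠a[slow]=2 write a[2]=3, slow++,fast++
slow=2 fast=5: a[fast]=3=a[slow] dup, fast++
slow=2 fast=6: a[fast]=5≠a[slow]=3 write a[3]=5, slow++,fast++
slow=3 fast=7: a[fast]=8≠a[slow]=5 write a[4]=8, slow++,fast++
slow=4 fast=8: a[fast]=9≠a[slow]=8 write a[5]=9, slow++,fast++
slow=5 fast=9: a[fast]=13≠a[slow]=9 write a[6]=13, slow++,fast++
slow=6 fast=10: a[fast]=14≠a[slow]=13 write a[7]=14, slow++,fast++
slow=7 fast=11: a[fast]=14=a[slow] dup, fast++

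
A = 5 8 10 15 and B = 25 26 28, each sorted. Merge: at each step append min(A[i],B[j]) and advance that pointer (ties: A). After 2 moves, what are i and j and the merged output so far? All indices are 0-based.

i=2, j=0, merged so far=[5, 8]

[i=0,j=0] A[i]=5<=B[j]=25 take 5 → i++
[i=1,j=0] A[i]=8<=B[j]=25 take 8 → i++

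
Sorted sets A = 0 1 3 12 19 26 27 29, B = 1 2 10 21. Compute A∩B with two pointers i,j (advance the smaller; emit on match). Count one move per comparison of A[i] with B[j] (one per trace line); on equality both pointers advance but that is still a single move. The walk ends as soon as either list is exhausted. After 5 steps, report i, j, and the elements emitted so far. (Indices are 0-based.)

[i=0,j=0] 0<1 → i++
[i=1,j=0] 1==1 emit → i++,j++
[i=2,j=1] 3>2 → j++
[i=2,j=2] 3<10 → i++
[i=3,j=2] 12>10 → j++

i=3, j=3, emitted=[1]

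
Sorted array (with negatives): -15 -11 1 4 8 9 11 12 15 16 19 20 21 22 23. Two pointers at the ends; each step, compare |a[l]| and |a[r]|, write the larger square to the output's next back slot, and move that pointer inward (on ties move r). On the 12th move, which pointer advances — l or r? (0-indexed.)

l=0 r=14: |-15|<=|23| out[14]=529, r--
l=0 r=13: |-15|<=|22| out[13]=484, r--
l=0 r=12: |-15|<=|21| out[12]=441, r--
l=0 r=11: |-15|<=|20| out[11]=400, r--
l=0 r=10: |-15|<=|19| out[10]=361, r--
l=0 r=9: |-15|<=|16| out[9]=256, r--
l=0 r=8: |-15|<=|15| out[8]=225, r--
l=0 r=7: |-15|>|12| out[7]=225, l++
l=1 r=7: |-11|<=|12| out[6]=144, r--
l=1 r=6: |-11|<=|11| out[5]=121, r--
l=1 r=5: |-11|>|9| out[4]=121, l++
l=2 r=5: |1|<=|9| out[3]=81, r--

r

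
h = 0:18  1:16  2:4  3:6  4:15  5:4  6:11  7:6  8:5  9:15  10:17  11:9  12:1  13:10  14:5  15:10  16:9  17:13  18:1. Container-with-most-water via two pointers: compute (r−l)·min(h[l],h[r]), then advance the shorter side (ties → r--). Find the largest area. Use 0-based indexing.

[0,18] min(18,1)*18=18 best=18 * → r--
[0,17] min(18,13)*17=221 best=221 * → r--
[0,16] min(18,9)*16=144 best=221 → r--
[0,15] min(18,10)*15=150 best=221 → r--
[0,14] min(18,5)*14=70 best=221 → r--
[0,13] min(18,10)*13=130 best=221 → r--
[0,12] min(18,1)*12=12 best=221 → r--
[0,11] min(18,9)*11=99 best=221 → r--
[0,10] min(18,17)*10=170 best=221 → r--
[0,9] min(18,15)*9=135 best=221 → r--
[0,8] min(18,5)*8=40 best=221 → r--
[0,7] min(18,6)*7=42 best=221 → r--
[0,6] min(18,11)*6=66 best=221 → r--
[0,5] min(18,4)*5=20 best=221 → r--
[0,4] min(18,15)*4=60 best=221 → r--
[0,3] min(18,6)*3=18 best=221 → r--
[0,2] min(18,4)*2=8 best=221 → r--
[0,1] min(18,16)*1=16 best=221 → r--

max area = 221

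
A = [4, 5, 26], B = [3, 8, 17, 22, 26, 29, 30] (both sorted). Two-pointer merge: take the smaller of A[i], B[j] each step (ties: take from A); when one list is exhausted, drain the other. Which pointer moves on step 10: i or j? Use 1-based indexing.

i=1 j=1: A[i]=4>B[j]=3 take 3, j++
i=1 j=2: A[i]=4<=B[j]=8 take 4, i++
i=2 j=2: A[i]=5<=B[j]=8 take 5, i++
i=3 j=2: A[i]=26>B[j]=8 take 8, j++
i=3 j=3: A[i]=26>B[j]=17 take 17, j++
i=3 j=4: A[i]=26>B[j]=22 take 22, j++
i=3 j=5: A[i]=26<=B[j]=26 take 26, i++
i=4 j=5: A done, take B[j]=26, j++
i=4 j=6: A done, take B[j]=29, j++
i=4 j=7: A done, take B[j]=30, j++

j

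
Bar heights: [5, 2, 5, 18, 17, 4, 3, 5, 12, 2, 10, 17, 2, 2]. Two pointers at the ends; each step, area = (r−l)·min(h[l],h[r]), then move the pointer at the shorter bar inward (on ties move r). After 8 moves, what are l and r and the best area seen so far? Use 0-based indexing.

l=3, r=8, best area=136

[0,13] min(5,2)*13=26 best=26 * → r--
[0,12] min(5,2)*12=24 best=26 → r--
[0,11] min(5,17)*11=55 best=55 * → l++
[1,11] min(2,17)*10=20 best=55 → l++
[2,11] min(5,17)*9=45 best=55 → l++
[3,11] min(18,17)*8=136 best=136 * → r--
[3,10] min(18,10)*7=70 best=136 → r--
[3,9] min(18,2)*6=12 best=136 → r--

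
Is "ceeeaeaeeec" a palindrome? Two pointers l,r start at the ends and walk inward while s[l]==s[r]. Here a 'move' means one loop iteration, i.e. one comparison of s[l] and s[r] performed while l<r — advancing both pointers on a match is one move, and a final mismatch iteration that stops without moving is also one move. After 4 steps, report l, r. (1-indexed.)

l=5, r=7

[1,11] 'c'=='c' → l++,r--
[2,10] 'e'=='e' → l++,r--
[3,9] 'e'=='e' → l++,r--
[4,8] 'e'=='e' → l++,r--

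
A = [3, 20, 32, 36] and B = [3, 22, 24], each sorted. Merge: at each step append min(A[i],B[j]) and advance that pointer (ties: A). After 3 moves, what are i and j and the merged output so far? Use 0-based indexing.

i=2, j=1, merged so far=[3, 3, 20]

i=0 j=0: A[i]=3<=B[j]=3 take 3, i++
i=1 j=0: A[i]=20>B[j]=3 take 3, j++
i=1 j=1: A[i]=20<=B[j]=22 take 20, i++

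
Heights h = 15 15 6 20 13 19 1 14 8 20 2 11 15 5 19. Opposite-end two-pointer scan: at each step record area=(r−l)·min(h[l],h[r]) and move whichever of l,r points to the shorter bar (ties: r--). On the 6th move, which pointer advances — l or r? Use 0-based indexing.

r

[0,14] min(15,19)*14=210 best=210 * → l++
[1,14] min(15,19)*13=195 best=210 → l++
[2,14] min(6,19)*12=72 best=210 → l++
[3,14] min(20,19)*11=209 best=210 → r--
[3,13] min(20,5)*10=50 best=210 → r--
[3,12] min(20,15)*9=135 best=210 → r--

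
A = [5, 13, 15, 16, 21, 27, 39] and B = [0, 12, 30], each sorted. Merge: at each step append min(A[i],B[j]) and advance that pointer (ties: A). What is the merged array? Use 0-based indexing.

[0, 5, 12, 13, 15, 16, 21, 27, 30, 39]

i=0 j=0: A[i]=5>B[j]=0 take 0, j++
i=0 j=1: A[i]=5<=B[j]=12 take 5, i++
i=1 j=1: A[i]=13>B[j]=12 take 12, j++
i=1 j=2: A[i]=13<=B[j]=30 take 13, i++
i=2 j=2: A[i]=15<=B[j]=30 take 15, i++
i=3 j=2: A[i]=16<=B[j]=30 take 16, i++
i=4 j=2: A[i]=21<=B[j]=30 take 21, i++
i=5 j=2: A[i]=27<=B[j]=30 take 27, i++
i=6 j=2: A[i]=39>B[j]=30 take 30, j++
i=6 j=3: B done, take A[i]=39, i++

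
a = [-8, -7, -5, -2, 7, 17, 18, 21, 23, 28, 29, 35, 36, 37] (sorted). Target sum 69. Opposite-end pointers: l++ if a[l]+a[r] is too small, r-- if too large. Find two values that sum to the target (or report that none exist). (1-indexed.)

l=1 r=14: -8+37=29 <69, l++
l=2 r=14: -7+37=30 <69, l++
l=3 r=14: -5+37=32 <69, l++
l=4 r=14: -2+37=35 <69, l++
l=5 r=14: 7+37=44 <69, l++
l=6 r=14: 17+37=54 <69, l++
l=7 r=14: 18+37=55 <69, l++
l=8 r=14: 21+37=58 <69, l++
l=9 r=14: 23+37=60 <69, l++
l=10 r=14: 28+37=65 <69, l++
l=11 r=14: 29+37=66 <69, l++
l=12 r=14: 35+37=72 >69, r--
l=12 r=13: 35+36=71 >69, r--

no pair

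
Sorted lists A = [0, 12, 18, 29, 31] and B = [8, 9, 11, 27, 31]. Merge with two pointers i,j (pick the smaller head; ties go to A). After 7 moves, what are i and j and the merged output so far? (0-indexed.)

i=3, j=4, merged so far=[0, 8, 9, 11, 12, 18, 27]

i=0 j=0: A[i]=0<=B[j]=8 take 0, i++
i=1 j=0: A[i]=12>B[j]=8 take 8, j++
i=1 j=1: A[i]=12>B[j]=9 take 9, j++
i=1 j=2: A[i]=12>B[j]=11 take 11, j++
i=1 j=3: A[i]=12<=B[j]=27 take 12, i++
i=2 j=3: A[i]=18<=B[j]=27 take 18, i++
i=3 j=3: A[i]=29>B[j]=27 take 27, j++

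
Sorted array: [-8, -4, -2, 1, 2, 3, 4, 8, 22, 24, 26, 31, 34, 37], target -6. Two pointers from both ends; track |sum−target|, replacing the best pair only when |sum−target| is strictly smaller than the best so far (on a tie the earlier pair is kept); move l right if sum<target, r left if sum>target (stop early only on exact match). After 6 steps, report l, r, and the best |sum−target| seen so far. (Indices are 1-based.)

[1,14] -8+37=29 d=35 * → r--
[1,13] -8+34=26 d=32 * → r--
[1,12] -8+31=23 d=29 * → r--
[1,11] -8+26=18 d=24 * → r--
[1,10] -8+24=16 d=22 * → r--
[1,9] -8+22=14 d=20 * → r--

l=1, r=8, best |Δ|=20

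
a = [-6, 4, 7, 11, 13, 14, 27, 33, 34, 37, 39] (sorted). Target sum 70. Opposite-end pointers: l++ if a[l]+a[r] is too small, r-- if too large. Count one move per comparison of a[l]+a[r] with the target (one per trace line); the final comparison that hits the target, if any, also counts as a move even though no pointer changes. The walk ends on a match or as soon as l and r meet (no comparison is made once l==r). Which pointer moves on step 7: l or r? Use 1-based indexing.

[1,11] -6+39=33 <70 → l++
[2,11] 4+39=43 <70 → l++
[3,11] 7+39=46 <70 → l++
[4,11] 11+39=50 <70 → l++
[5,11] 13+39=52 <70 → l++
[6,11] 14+39=53 <70 → l++
[7,11] 27+39=66 <70 → l++

l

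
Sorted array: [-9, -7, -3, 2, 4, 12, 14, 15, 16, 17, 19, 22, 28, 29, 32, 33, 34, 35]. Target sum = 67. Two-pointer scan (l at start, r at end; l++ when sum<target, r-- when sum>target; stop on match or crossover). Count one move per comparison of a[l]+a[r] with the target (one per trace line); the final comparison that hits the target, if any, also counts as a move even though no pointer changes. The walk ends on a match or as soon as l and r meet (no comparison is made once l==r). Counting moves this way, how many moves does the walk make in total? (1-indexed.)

15 moves

[1,18] -9+35=26 <67 → l++
[2,18] -7+35=28 <67 → l++
[3,18] -3+35=32 <67 → l++
[4,18] 2+35=37 <67 → l++
[5,18] 4+35=39 <67 → l++
[6,18] 12+35=47 <67 → l++
[7,18] 14+35=49 <67 → l++
[8,18] 15+35=50 <67 → l++
[9,18] 16+35=51 <67 → l++
[10,18] 17+35=52 <67 → l++
[11,18] 19+35=54 <67 → l++
[12,18] 22+35=57 <67 → l++
[13,18] 28+35=63 <67 → l++
[14,18] 29+35=64 <67 → l++
[15,18] 32+35=67 → found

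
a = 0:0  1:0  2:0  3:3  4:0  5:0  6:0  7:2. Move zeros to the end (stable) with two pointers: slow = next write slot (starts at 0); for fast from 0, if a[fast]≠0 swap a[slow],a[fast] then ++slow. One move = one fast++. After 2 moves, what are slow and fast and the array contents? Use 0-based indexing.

slow=0, fast=2, a=[0, 0, 0, 3, 0, 0, 0, 2]

(s=0,f=0) a[fast]=0 → fast++
(s=0,f=1) a[fast]=0 → fast++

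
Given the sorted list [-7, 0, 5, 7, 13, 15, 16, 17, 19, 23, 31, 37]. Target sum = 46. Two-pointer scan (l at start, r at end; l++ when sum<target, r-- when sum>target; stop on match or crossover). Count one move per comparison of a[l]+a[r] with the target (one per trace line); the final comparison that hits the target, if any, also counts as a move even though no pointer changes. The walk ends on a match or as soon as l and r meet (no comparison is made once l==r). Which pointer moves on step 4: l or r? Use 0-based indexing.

l=0 r=11: -7+37=30 <46, l++
l=1 r=11: 0+37=37 <46, l++
l=2 r=11: 5+37=42 <46, l++
l=3 r=11: 7+37=44 <46, l++

l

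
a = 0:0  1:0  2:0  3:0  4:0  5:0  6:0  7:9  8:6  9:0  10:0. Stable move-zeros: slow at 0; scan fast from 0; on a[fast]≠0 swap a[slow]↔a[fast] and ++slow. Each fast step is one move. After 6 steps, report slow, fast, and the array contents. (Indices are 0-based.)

(s=0,f=0) a[fast]=0 → fast++
(s=0,f=1) a[fast]=0 → fast++
(s=0,f=2) a[fast]=0 → fast++
(s=0,f=3) a[fast]=0 → fast++
(s=0,f=4) a[fast]=0 → fast++
(s=0,f=5) a[fast]=0 → fast++

slow=0, fast=6, a=[0, 0, 0, 0, 0, 0, 0, 9, 6, 0, 0]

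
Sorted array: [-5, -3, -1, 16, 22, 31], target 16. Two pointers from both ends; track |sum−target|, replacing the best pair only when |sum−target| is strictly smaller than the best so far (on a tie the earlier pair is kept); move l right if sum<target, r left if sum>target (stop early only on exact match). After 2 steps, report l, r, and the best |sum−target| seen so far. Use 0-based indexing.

l=0, r=3, best |Δ|=1

l=0 r=5: -5+31=26 d=10 *, r--
l=0 r=4: -5+22=17 d=1 *, r--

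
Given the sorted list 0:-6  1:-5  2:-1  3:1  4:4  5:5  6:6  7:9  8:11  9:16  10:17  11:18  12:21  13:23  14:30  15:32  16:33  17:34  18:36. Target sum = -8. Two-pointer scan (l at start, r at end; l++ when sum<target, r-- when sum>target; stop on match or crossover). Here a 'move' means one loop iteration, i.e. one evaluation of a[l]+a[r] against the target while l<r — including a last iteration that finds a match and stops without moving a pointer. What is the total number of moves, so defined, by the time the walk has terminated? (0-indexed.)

18 moves

[0,18] -6+36=30 >-8 → r--
[0,17] -6+34=28 >-8 → r--
[0,16] -6+33=27 >-8 → r--
[0,15] -6+32=26 >-8 → r--
[0,14] -6+30=24 >-8 → r--
[0,13] -6+23=17 >-8 → r--
[0,12] -6+21=15 >-8 → r--
[0,11] -6+18=12 >-8 → r--
[0,10] -6+17=11 >-8 → r--
[0,9] -6+16=10 >-8 → r--
[0,8] -6+11=5 >-8 → r--
[0,7] -6+9=3 >-8 → r--
[0,6] -6+6=0 >-8 → r--
[0,5] -6+5=-1 >-8 → r--
[0,4] -6+4=-2 >-8 → r--
[0,3] -6+1=-5 >-8 → r--
[0,2] -6+-1=-7 >-8 → r--
[0,1] -6+-5=-11 <-8 → l++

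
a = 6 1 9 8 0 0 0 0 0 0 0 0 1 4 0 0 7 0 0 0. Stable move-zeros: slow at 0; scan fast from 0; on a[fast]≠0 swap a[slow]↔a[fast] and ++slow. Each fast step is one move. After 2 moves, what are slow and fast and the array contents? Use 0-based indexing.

slow=2, fast=2, a=[6, 1, 9, 8, 0, 0, 0, 0, 0, 0, 0, 0, 1, 4, 0, 0, 7, 0, 0, 0]

(s=0,f=0) a[fast]=6≠0 swap→a[0]=6 → slow++,fast++
(s=1,f=1) a[fast]=1≠0 swap→a[1]=1 → slow++,fast++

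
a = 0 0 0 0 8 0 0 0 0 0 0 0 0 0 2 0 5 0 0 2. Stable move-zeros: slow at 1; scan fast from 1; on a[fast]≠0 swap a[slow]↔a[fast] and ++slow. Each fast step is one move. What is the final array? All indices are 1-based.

[8, 2, 5, 2, 0, 0, 0, 0, 0, 0, 0, 0, 0, 0, 0, 0, 0, 0, 0, 0]

slow=1 fast=1: a[fast]=0, fast++
slow=1 fast=2: a[fast]=0, fast++
slow=1 fast=3: a[fast]=0, fast++
slow=1 fast=4: a[fast]=0, fast++
slow=1 fast=5: a[fast]=8≠0 swap→a[1]=8, slow++,fast++
slow=2 fast=6: a[fast]=0, fast++
slow=2 fast=7: a[fast]=0, fast++
slow=2 fast=8: a[fast]=0, fast++
slow=2 fast=9: a[fast]=0, fast++
slow=2 fast=10: a[fast]=0, fast++
slow=2 fast=11: a[fast]=0, fast++
slow=2 fast=12: a[fast]=0, fast++
slow=2 fast=13: a[fast]=0, fast++
slow=2 fast=14: a[fast]=0, fast++
slow=2 fast=15: a[fast]=2≠0 swap→a[2]=2, slow++,fast++
slow=3 fast=16: a[fast]=0, fast++
slow=3 fast=17: a[fast]=5≠0 swap→a[3]=5, slow++,fast++
slow=4 fast=18: a[fast]=0, fast++
slow=4 fast=19: a[fast]=0, fast++
slow=4 fast=20: a[fast]=2≠0 swap→a[4]=2, slow++,fast++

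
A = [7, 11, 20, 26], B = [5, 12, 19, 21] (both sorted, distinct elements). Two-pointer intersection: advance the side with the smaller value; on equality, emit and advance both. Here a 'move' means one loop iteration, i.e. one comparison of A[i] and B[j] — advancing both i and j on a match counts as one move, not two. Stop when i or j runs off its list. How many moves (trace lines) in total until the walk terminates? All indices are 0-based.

[i=0,j=0] 7>5 → j++
[i=0,j=1] 7<12 → i++
[i=1,j=1] 11<12 → i++
[i=2,j=1] 20>12 → j++
[i=2,j=2] 20>19 → j++
[i=2,j=3] 20<21 → i++
[i=3,j=3] 26>21 → j++

7 moves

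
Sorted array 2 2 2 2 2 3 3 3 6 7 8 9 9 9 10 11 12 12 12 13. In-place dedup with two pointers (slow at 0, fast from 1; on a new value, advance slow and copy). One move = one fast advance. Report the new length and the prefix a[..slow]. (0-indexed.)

(s=0,f=1) a[fast]=2=a[slow] dup → fast++
(s=0,f=2) a[fast]=2=a[slow] dup → fast++
(s=0,f=3) a[fast]=2=a[slow] dup → fast++
(s=0,f=4) a[fast]=2=a[slow] dup → fast++
(s=0,f=5) a[fast]=3≠a[slow]=2 write a[1]=3 → slow++,fast++
(s=1,f=6) a[fast]=3=a[slow] dup → fast++
(s=1,f=7) a[fast]=3=a[slow] dup → fast++
(s=1,f=8) a[fast]=6≠a[slow]=3 write a[2]=6 → slow++,fast++
(s=2,f=9) a[fast]=7≠a[slow]=6 write a[3]=7 → slow++,fast++
(s=3,f=10) a[fast]=8≠a[slow]=7 write a[4]=8 → slow++,fast++
(s=4,f=11) a[fast]=9≠a[slow]=8 write a[5]=9 → slow++,fast++
(s=5,f=12) a[fast]=9=a[slow] dup → fast++
(s=5,f=13) a[fast]=9=a[slow] dup → fast++
(s=5,f=14) a[fast]=10≠a[slow]=9 write a[6]=10 → slow++,fast++
(s=6,f=15) a[fast]=11≠a[slow]=10 write a[7]=11 → slow++,fast++
(s=7,f=16) a[fast]=12≠a[slow]=11 write a[8]=12 → slow++,fast++
(s=8,f=17) a[fast]=12=a[slow] dup → fast++
(s=8,f=18) a[fast]=12=a[slow] dup → fast++
(s=8,f=19) a[fast]=13≠a[slow]=12 write a[9]=13 → slow++,fast++

length 10; prefix = [2, 3, 6, 7, 8, 9, 10, 11, 12, 13]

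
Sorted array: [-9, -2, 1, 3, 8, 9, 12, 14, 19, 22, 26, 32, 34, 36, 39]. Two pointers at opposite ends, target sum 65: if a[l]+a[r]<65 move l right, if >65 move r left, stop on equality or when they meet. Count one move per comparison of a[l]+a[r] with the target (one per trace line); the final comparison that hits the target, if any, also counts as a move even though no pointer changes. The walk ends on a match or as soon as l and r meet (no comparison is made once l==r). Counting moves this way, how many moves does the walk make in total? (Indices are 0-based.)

11 moves

[0,14] -9+39=30 <65 → l++
[1,14] -2+39=37 <65 → l++
[2,14] 1+39=40 <65 → l++
[3,14] 3+39=42 <65 → l++
[4,14] 8+39=47 <65 → l++
[5,14] 9+39=48 <65 → l++
[6,14] 12+39=51 <65 → l++
[7,14] 14+39=53 <65 → l++
[8,14] 19+39=58 <65 → l++
[9,14] 22+39=61 <65 → l++
[10,14] 26+39=65 → found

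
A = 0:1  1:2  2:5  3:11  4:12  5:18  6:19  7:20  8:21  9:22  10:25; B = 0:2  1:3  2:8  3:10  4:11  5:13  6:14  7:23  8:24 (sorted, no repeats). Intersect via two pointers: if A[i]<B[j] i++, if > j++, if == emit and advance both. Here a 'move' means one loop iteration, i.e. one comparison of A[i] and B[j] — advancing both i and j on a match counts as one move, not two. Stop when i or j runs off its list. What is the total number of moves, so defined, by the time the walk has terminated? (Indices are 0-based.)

[i=0,j=0] 1<2 → i++
[i=1,j=0] 2==2 emit → i++,j++
[i=2,j=1] 5>3 → j++
[i=2,j=2] 5<8 → i++
[i=3,j=2] 11>8 → j++
[i=3,j=3] 11>10 → j++
[i=3,j=4] 11==11 emit → i++,j++
[i=4,j=5] 12<13 → i++
[i=5,j=5] 18>13 → j++
[i=5,j=6] 18>14 → j++
[i=5,j=7] 18<23 → i++
[i=6,j=7] 19<23 → i++
[i=7,j=7] 20<23 → i++
[i=8,j=7] 21<23 → i++
[i=9,j=7] 22<23 → i++
[i=10,j=7] 25>23 → j++
[i=10,j=8] 25>24 → j++

17 moves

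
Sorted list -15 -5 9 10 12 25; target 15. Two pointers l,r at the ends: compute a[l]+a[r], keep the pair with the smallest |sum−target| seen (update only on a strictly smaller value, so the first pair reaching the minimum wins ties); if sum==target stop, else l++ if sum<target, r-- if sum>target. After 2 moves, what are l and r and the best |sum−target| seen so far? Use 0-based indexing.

l=1, r=4, best |Δ|=5

l=0 r=5: -15+25=10 d=5 *, l++
l=1 r=5: -5+25=20 d=5, r--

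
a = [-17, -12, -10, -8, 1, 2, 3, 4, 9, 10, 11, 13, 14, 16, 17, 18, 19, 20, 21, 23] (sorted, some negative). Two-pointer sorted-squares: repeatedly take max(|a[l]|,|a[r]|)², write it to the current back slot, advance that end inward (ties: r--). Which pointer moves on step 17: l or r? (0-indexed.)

l=0 r=19: |-17|<=|23| out[19]=529, r--
l=0 r=18: |-17|<=|21| out[18]=441, r--
l=0 r=17: |-17|<=|20| out[17]=400, r--
l=0 r=16: |-17|<=|19| out[16]=361, r--
l=0 r=15: |-17|<=|18| out[15]=324, r--
l=0 r=14: |-17|<=|17| out[14]=289, r--
l=0 r=13: |-17|>|16| out[13]=289, l++
l=1 r=13: |-12|<=|16| out[12]=256, r--
l=1 r=12: |-12|<=|14| out[11]=196, r--
l=1 r=11: |-12|<=|13| out[10]=169, r--
l=1 r=10: |-12|>|11| out[9]=144, l++
l=2 r=10: |-10|<=|11| out[8]=121, r--
l=2 r=9: |-10|<=|10| out[7]=100, r--
l=2 r=8: |-10|>|9| out[6]=100, l++
l=3 r=8: |-8|<=|9| out[5]=81, r--
l=3 r=7: |-8|>|4| out[4]=64, l++
l=4 r=7: |1|<=|4| out[3]=16, r--

r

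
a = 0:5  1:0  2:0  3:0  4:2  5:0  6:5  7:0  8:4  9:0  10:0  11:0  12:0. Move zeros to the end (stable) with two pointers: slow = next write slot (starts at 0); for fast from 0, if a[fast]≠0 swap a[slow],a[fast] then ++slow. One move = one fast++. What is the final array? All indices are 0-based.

[5, 2, 5, 4, 0, 0, 0, 0, 0, 0, 0, 0, 0]

slow=0 fast=0: a[fast]=5≠0 swap→a[0]=5, slow++,fast++
slow=1 fast=1: a[fast]=0, fast++
slow=1 fast=2: a[fast]=0, fast++
slow=1 fast=3: a[fast]=0, fast++
slow=1 fast=4: a[fast]=2≠0 swap→a[1]=2, slow++,fast++
slow=2 fast=5: a[fast]=0, fast++
slow=2 fast=6: a[fast]=5≠0 swap→a[2]=5, slow++,fast++
slow=3 fast=7: a[fast]=0, fast++
slow=3 fast=8: a[fast]=4≠0 swap→a[3]=4, slow++,fast++
slow=4 fast=9: a[fast]=0, fast++
slow=4 fast=10: a[fast]=0, fast++
slow=4 fast=11: a[fast]=0, fast++
slow=4 fast=12: a[fast]=0, fast++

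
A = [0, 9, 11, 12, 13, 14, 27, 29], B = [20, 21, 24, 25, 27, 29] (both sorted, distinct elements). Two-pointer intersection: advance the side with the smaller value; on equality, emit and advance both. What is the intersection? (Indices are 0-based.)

[i=0,j=0] 0<20 → i++
[i=1,j=0] 9<20 → i++
[i=2,j=0] 11<20 → i++
[i=3,j=0] 12<20 → i++
[i=4,j=0] 13<20 → i++
[i=5,j=0] 14<20 → i++
[i=6,j=0] 27>20 → j++
[i=6,j=1] 27>21 → j++
[i=6,j=2] 27>24 → j++
[i=6,j=3] 27>25 → j++
[i=6,j=4] 27==27 emit → i++,j++
[i=7,j=5] 29==29 emit → i++,j++

intersection = [27, 29]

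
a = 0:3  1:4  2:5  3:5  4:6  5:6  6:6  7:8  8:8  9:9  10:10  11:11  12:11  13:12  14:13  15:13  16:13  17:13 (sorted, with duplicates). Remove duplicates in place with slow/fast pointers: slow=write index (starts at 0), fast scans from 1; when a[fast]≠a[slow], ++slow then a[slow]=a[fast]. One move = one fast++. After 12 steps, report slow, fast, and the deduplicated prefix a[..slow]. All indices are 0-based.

slow=7, fast=13, prefix=[3, 4, 5, 6, 8, 9, 10, 11]

slow=0 fast=1: a[fast]=4≠a[slow]=3 write a[1]=4, slow++,fast++
slow=1 fast=2: a[fast]=5≠a[slow]=4 write a[2]=5, slow++,fast++
slow=2 fast=3: a[fast]=5=a[slow] dup, fast++
slow=2 fast=4: a[fast]=6≠a[slow]=5 write a[3]=6, slow++,fast++
slow=3 fast=5: a[fast]=6=a[slow] dup, fast++
slow=3 fast=6: a[fast]=6=a[slow] dup, fast++
slow=3 fast=7: a[fast]=8≠a[slow]=6 write a[4]=8, slow++,fast++
slow=4 fast=8: a[fast]=8=a[slow] dup, fast++
slow=4 fast=9: a[fast]=9≠a[slow]=8 write a[5]=9, slow++,fast++
slow=5 fast=10: a[fast]=10≠a[slow]=9 write a[6]=10, slow++,fast++
slow=6 fast=11: a[fast]=11≠a[slow]=10 write a[7]=11, slow++,fast++
slow=7 fast=12: a[fast]=11=a[slow] dup, fast++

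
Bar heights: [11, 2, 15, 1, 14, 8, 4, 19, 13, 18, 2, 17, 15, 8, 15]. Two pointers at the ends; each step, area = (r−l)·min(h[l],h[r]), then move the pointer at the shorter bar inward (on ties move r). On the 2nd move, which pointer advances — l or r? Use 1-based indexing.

l=1 r=15: min(11,15)*14=154 best=154 *, l++
l=2 r=15: min(2,15)*13=26 best=154, l++

l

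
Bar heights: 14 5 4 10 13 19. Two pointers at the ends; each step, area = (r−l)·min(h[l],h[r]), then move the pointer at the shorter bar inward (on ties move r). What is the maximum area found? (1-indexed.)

l=1 r=6: min(14,19)*5=70 best=70 *, l++
l=2 r=6: min(5,19)*4=20 best=70, l++
l=3 r=6: min(4,19)*3=12 best=70, l++
l=4 r=6: min(10,19)*2=20 best=70, l++
l=5 r=6: min(13,19)*1=13 best=70, l++

max area = 70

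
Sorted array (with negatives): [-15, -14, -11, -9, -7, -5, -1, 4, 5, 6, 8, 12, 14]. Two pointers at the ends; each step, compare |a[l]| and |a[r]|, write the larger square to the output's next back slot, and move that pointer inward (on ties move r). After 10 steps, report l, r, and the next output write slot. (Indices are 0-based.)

l=0 r=12: |-15|>|14| out[12]=225, l++
l=1 r=12: |-14|<=|14| out[11]=196, r--
l=1 r=11: |-14|>|12| out[10]=196, l++
l=2 r=11: |-11|<=|12| out[9]=144, r--
l=2 r=10: |-11|>|8| out[8]=121, l++
l=3 r=10: |-9|>|8| out[7]=81, l++
l=4 r=10: |-7|<=|8| out[6]=64, r--
l=4 r=9: |-7|>|6| out[5]=49, l++
l=5 r=9: |-5|<=|6| out[4]=36, r--
l=5 r=8: |-5|<=|5| out[3]=25, r--

l=5, r=7, next write slot=2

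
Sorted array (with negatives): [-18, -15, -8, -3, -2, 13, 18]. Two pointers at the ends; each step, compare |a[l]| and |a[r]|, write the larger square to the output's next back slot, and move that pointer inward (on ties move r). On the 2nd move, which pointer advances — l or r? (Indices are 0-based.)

l

l=0 r=6: |-18|<=|18| out[6]=324, r--
l=0 r=5: |-18|>|13| out[5]=324, l++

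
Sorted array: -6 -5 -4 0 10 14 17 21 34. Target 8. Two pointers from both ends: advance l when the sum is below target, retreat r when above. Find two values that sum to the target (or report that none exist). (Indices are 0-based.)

[0,8] -6+34=28 >8 → r--
[0,7] -6+21=15 >8 → r--
[0,6] -6+17=11 >8 → r--
[0,5] -6+14=8 → found

(-6, 14)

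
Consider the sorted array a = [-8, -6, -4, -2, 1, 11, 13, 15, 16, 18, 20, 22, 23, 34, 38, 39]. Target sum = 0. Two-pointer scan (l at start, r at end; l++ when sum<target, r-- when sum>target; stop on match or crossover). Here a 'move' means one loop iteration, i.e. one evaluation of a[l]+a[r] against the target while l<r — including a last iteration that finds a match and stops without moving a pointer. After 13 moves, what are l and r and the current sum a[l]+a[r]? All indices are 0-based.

[0,15] -8+39=31 >0 → r--
[0,14] -8+38=30 >0 → r--
[0,13] -8+34=26 >0 → r--
[0,12] -8+23=15 >0 → r--
[0,11] -8+22=14 >0 → r--
[0,10] -8+20=12 >0 → r--
[0,9] -8+18=10 >0 → r--
[0,8] -8+16=8 >0 → r--
[0,7] -8+15=7 >0 → r--
[0,6] -8+13=5 >0 → r--
[0,5] -8+11=3 >0 → r--
[0,4] -8+1=-7 <0 → l++
[1,4] -6+1=-5 <0 → l++

l=2, r=4, sum=-3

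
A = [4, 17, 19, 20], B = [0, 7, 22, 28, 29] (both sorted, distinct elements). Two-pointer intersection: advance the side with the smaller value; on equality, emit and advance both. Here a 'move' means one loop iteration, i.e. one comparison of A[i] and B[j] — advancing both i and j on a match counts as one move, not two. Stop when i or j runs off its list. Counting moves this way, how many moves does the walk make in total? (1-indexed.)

6 moves

i=1 j=1: 4>0, j++
i=1 j=2: 4<7, i++
i=2 j=2: 17>7, j++
i=2 j=3: 17<22, i++
i=3 j=3: 19<22, i++
i=4 j=3: 20<22, i++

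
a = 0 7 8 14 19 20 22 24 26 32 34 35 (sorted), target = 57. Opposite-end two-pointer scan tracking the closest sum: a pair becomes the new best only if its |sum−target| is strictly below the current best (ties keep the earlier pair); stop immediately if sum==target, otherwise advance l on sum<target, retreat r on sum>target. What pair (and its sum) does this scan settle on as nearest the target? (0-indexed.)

pair (22, 35) with sum 57 (|Δ|=0)

l=0 r=11: 0+35=35 d=22 *, l++
l=1 r=11: 7+35=42 d=15 *, l++
l=2 r=11: 8+35=43 d=14 *, l++
l=3 r=11: 14+35=49 d=8 *, l++
l=4 r=11: 19+35=54 d=3 *, l++
l=5 r=11: 20+35=55 d=2 *, l++
l=6 r=11: 22+35=57 d=0 *, stop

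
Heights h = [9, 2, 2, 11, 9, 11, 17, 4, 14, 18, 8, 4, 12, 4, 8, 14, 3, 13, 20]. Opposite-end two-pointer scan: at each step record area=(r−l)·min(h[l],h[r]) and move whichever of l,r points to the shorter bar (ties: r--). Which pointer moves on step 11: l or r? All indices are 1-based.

[1,19] min(9,20)*18=162 best=162 * → l++
[2,19] min(2,20)*17=34 best=162 → l++
[3,19] min(2,20)*16=32 best=162 → l++
[4,19] min(11,20)*15=165 best=165 * → l++
[5,19] min(9,20)*14=126 best=165 → l++
[6,19] min(11,20)*13=143 best=165 → l++
[7,19] min(17,20)*12=204 best=204 * → l++
[8,19] min(4,20)*11=44 best=204 → l++
[9,19] min(14,20)*10=140 best=204 → l++
[10,19] min(18,20)*9=162 best=204 → l++
[11,19] min(8,20)*8=64 best=204 → l++

l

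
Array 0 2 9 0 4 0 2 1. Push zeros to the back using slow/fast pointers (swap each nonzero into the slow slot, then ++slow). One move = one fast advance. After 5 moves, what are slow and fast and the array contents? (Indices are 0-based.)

(s=0,f=0) a[fast]=0 → fast++
(s=0,f=1) a[fast]=2≠0 swap→a[0]=2 → slow++,fast++
(s=1,f=2) a[fast]=9≠0 swap→a[1]=9 → slow++,fast++
(s=2,f=3) a[fast]=0 → fast++
(s=2,f=4) a[fast]=4≠0 swap→a[2]=4 → slow++,fast++

slow=3, fast=5, a=[2, 9, 4, 0, 0, 0, 2, 1]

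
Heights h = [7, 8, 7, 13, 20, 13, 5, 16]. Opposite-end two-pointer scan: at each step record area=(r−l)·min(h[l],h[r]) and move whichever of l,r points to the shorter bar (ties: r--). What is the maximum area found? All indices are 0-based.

[0,7] min(7,16)*7=49 best=49 * → l++
[1,7] min(8,16)*6=48 best=49 → l++
[2,7] min(7,16)*5=35 best=49 → l++
[3,7] min(13,16)*4=52 best=52 * → l++
[4,7] min(20,16)*3=48 best=52 → r--
[4,6] min(20,5)*2=10 best=52 → r--
[4,5] min(20,13)*1=13 best=52 → r--

max area = 52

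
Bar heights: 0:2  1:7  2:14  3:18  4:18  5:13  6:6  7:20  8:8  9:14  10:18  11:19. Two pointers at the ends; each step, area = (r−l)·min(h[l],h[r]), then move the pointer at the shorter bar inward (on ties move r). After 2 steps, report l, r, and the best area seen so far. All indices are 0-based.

l=2, r=11, best area=70

[0,11] min(2,19)*11=22 best=22 * → l++
[1,11] min(7,19)*10=70 best=70 * → l++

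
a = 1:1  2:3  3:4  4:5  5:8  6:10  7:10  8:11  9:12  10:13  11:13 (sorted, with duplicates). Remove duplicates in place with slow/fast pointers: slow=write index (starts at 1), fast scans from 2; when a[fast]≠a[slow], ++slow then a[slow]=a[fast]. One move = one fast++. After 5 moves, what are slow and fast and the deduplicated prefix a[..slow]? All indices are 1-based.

(s=1,f=2) a[fast]=3≠a[slow]=1 write a[2]=3 → slow++,fast++
(s=2,f=3) a[fast]=4≠a[slow]=3 write a[3]=4 → slow++,fast++
(s=3,f=4) a[fast]=5≠a[slow]=4 write a[4]=5 → slow++,fast++
(s=4,f=5) a[fast]=8≠a[slow]=5 write a[5]=8 → slow++,fast++
(s=5,f=6) a[fast]=10≠a[slow]=8 write a[6]=10 → slow++,fast++

slow=6, fast=7, prefix=[1, 3, 4, 5, 8, 10]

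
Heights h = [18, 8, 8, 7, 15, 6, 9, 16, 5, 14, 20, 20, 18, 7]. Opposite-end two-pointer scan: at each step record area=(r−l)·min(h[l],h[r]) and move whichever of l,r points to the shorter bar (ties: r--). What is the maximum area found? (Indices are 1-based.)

max area = 216

l=1 r=14: min(18,7)*13=91 best=91 *, r--
l=1 r=13: min(18,18)*12=216 best=216 *, r--
l=1 r=12: min(18,20)*11=198 best=216, l++
l=2 r=12: min(8,20)*10=80 best=216, l++
l=3 r=12: min(8,20)*9=72 best=216, l++
l=4 r=12: min(7,20)*8=56 best=216, l++
l=5 r=12: min(15,20)*7=105 best=216, l++
l=6 r=12: min(6,20)*6=36 best=216, l++
l=7 r=12: min(9,20)*5=45 best=216, l++
l=8 r=12: min(16,20)*4=64 best=216, l++
l=9 r=12: min(5,20)*3=15 best=216, l++
l=10 r=12: min(14,20)*2=28 best=216, l++
l=11 r=12: min(20,20)*1=20 best=216, r--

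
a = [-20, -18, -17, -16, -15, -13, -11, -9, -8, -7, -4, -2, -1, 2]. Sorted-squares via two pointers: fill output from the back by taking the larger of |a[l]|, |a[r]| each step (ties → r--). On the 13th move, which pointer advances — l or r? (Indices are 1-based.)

l

l=1 r=14: |-20|>|2| out[14]=400, l++
l=2 r=14: |-18|>|2| out[13]=324, l++
l=3 r=14: |-17|>|2| out[12]=289, l++
l=4 r=14: |-16|>|2| out[11]=256, l++
l=5 r=14: |-15|>|2| out[10]=225, l++
l=6 r=14: |-13|>|2| out[9]=169, l++
l=7 r=14: |-11|>|2| out[8]=121, l++
l=8 r=14: |-9|>|2| out[7]=81, l++
l=9 r=14: |-8|>|2| out[6]=64, l++
l=10 r=14: |-7|>|2| out[5]=49, l++
l=11 r=14: |-4|>|2| out[4]=16, l++
l=12 r=14: |-2|<=|2| out[3]=4, r--
l=12 r=13: |-2|>|-1| out[2]=4, l++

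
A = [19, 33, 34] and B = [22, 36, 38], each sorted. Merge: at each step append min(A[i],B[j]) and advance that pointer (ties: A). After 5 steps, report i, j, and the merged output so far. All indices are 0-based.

i=0 j=0: A[i]=19<=B[j]=22 take 19, i++
i=1 j=0: A[i]=33>B[j]=22 take 22, j++
i=1 j=1: A[i]=33<=B[j]=36 take 33, i++
i=2 j=1: A[i]=34<=B[j]=36 take 34, i++
i=3 j=1: A done, take B[j]=36, j++

i=3, j=2, merged so far=[19, 22, 33, 34, 36]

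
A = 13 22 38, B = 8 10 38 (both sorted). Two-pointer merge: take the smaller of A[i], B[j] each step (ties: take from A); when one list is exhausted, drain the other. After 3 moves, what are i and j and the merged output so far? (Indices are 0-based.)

i=1, j=2, merged so far=[8, 10, 13]

i=0 j=0: A[i]=13>B[j]=8 take 8, j++
i=0 j=1: A[i]=13>B[j]=10 take 10, j++
i=0 j=2: A[i]=13<=B[j]=38 take 13, i++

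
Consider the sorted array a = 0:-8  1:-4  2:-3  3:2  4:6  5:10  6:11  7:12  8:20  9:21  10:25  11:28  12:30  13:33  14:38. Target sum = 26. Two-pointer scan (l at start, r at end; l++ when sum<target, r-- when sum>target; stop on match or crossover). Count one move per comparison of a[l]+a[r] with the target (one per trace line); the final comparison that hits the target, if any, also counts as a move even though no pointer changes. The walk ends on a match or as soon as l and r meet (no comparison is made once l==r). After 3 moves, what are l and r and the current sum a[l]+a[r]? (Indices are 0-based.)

l=1, r=12, sum=26

l=0 r=14: -8+38=30 >26, r--
l=0 r=13: -8+33=25 <26, l++
l=1 r=13: -4+33=29 >26, r--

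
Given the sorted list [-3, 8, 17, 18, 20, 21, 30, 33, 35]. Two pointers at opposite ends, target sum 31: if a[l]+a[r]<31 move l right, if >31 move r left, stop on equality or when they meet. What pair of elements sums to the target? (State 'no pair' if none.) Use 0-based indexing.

no pair

[0,8] -3+35=32 >31 → r--
[0,7] -3+33=30 <31 → l++
[1,7] 8+33=41 >31 → r--
[1,6] 8+30=38 >31 → r--
[1,5] 8+21=29 <31 → l++
[2,5] 17+21=38 >31 → r--
[2,4] 17+20=37 >31 → r--
[2,3] 17+18=35 >31 → r--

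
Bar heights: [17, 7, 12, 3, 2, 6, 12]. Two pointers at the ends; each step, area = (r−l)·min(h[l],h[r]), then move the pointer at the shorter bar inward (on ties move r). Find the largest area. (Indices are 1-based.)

l=1 r=7: min(17,12)*6=72 best=72 *, r--
l=1 r=6: min(17,6)*5=30 best=72, r--
l=1 r=5: min(17,2)*4=8 best=72, r--
l=1 r=4: min(17,3)*3=9 best=72, r--
l=1 r=3: min(17,12)*2=24 best=72, r--
l=1 r=2: min(17,7)*1=7 best=72, r--

max area = 72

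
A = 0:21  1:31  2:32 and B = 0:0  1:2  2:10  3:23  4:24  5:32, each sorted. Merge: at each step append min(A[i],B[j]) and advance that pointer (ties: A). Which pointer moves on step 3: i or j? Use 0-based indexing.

j

[i=0,j=0] A[i]=21>B[j]=0 take 0 → j++
[i=0,j=1] A[i]=21>B[j]=2 take 2 → j++
[i=0,j=2] A[i]=21>B[j]=10 take 10 → j++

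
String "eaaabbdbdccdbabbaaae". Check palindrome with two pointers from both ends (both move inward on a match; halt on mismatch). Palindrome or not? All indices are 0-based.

not a palindrome (mismatch at 6,13)

l=0 r=19: 'e'=='e', l++,r--
l=1 r=18: 'a'=='a', l++,r--
l=2 r=17: 'a'=='a', l++,r--
l=3 r=16: 'a'=='a', l++,r--
l=4 r=15: 'b'=='b', l++,r--
l=5 r=14: 'b'=='b', l++,r--
l=6 r=13: 'd'!='a', stop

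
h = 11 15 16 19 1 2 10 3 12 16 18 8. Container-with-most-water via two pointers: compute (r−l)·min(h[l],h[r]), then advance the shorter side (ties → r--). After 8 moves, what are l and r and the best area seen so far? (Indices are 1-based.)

l=1 r=12: min(11,8)*11=88 best=88 *, r--
l=1 r=11: min(11,18)*10=110 best=110 *, l++
l=2 r=11: min(15,18)*9=135 best=135 *, l++
l=3 r=11: min(16,18)*8=128 best=135, l++
l=4 r=11: min(19,18)*7=126 best=135, r--
l=4 r=10: min(19,16)*6=96 best=135, r--
l=4 r=9: min(19,12)*5=60 best=135, r--
l=4 r=8: min(19,3)*4=12 best=135, r--

l=4, r=7, best area=135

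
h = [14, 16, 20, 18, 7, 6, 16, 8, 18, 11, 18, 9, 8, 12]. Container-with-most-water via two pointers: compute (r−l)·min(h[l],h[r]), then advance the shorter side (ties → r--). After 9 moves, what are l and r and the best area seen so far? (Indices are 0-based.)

l=2, r=6, best area=156

[0,13] min(14,12)*13=156 best=156 * → r--
[0,12] min(14,8)*12=96 best=156 → r--
[0,11] min(14,9)*11=99 best=156 → r--
[0,10] min(14,18)*10=140 best=156 → l++
[1,10] min(16,18)*9=144 best=156 → l++
[2,10] min(20,18)*8=144 best=156 → r--
[2,9] min(20,11)*7=77 best=156 → r--
[2,8] min(20,18)*6=108 best=156 → r--
[2,7] min(20,8)*5=40 best=156 → r--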